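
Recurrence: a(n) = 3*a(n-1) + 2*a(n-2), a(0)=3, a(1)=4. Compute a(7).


Build bottom-up:
...a(5)=790, a(6)=2814, a(7)=3*2814+2*790=10022


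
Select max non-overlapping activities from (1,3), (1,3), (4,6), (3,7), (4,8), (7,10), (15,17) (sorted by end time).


Greedy: pick earliest-ending, then skip overlaps.
Selected (4 activities): [(1, 3), (4, 6), (7, 10), (15, 17)]


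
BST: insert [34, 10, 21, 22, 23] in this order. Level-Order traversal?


Root = 34; build tree by BST insertion.
Level-Order traversal: [34, 10, 21, 22, 23]


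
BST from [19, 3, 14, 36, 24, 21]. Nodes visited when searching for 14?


BST root = 19
Search for 14: compare at each node
Path: [19, 3, 14]


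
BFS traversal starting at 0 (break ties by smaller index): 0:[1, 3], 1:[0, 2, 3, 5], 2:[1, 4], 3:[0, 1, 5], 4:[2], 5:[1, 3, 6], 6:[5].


BFS queue: start with [0]
Visit order: [0, 1, 3, 2, 5, 4, 6]


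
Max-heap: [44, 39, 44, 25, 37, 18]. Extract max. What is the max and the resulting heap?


Max = 44
Replace root with last, heapify down
Resulting heap: [44, 39, 18, 25, 37]


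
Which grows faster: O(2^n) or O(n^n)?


exponential grows slower than n^n
O(2^n) is asymptotically smaller; O(n^n) grows faster


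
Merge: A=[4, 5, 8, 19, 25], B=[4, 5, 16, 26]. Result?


Compare heads, take smaller each step.
Merged: [4, 4, 5, 5, 8, 16, 19, 25, 26]


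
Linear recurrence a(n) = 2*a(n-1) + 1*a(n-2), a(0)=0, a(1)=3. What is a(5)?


Build bottom-up:
...a(3)=15, a(4)=36, a(5)=2*36+1*15=87


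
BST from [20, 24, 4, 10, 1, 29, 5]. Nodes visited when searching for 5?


BST root = 20
Search for 5: compare at each node
Path: [20, 4, 10, 5]


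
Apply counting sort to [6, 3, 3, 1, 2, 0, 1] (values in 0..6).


Count array: [1, 2, 1, 2, 0, 0, 1]
Reconstruct: [0, 1, 1, 2, 3, 3, 6]


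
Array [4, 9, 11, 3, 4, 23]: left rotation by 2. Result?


Left rotate by 2: [11, 3, 4, 23, 4, 9]


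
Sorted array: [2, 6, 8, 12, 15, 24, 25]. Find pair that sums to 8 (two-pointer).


Two pointers: lo=0, hi=6
Found pair: (2, 6) summing to 8


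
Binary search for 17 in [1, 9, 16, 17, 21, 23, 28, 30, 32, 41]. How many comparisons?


Search for 17:
[0,9] mid=4 arr[4]=21
[0,3] mid=1 arr[1]=9
[2,3] mid=2 arr[2]=16
[3,3] mid=3 arr[3]=17
Total: 4 comparisons


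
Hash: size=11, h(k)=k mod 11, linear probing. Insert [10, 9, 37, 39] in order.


Insertions: 10->slot 10; 9->slot 9; 37->slot 4; 39->slot 6
Table: [None, None, None, None, 37, None, 39, None, None, 9, 10]


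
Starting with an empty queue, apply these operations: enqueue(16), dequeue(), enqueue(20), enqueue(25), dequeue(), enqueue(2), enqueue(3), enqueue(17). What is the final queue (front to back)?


enqueue(16) -> [16]
dequeue() returns 16 -> []
enqueue(20) -> [20]
enqueue(25) -> [20, 25]
dequeue() returns 20 -> [25]
enqueue(2) -> [25, 2]
enqueue(3) -> [25, 2, 3]
enqueue(17) -> [25, 2, 3, 17]
Final queue (front to back): [25, 2, 3, 17]


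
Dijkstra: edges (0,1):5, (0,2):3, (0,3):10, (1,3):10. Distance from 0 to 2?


Dijkstra from 0:
Distances: {0: 0, 1: 5, 2: 3, 3: 10}
Shortest distance to 2 = 3, path = [0, 2]


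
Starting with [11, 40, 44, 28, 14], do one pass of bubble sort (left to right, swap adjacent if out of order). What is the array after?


After one pass: [11, 40, 28, 14, 44]


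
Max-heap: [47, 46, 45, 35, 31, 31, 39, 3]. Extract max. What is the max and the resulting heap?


Max = 47
Replace root with last, heapify down
Resulting heap: [46, 35, 45, 3, 31, 31, 39]


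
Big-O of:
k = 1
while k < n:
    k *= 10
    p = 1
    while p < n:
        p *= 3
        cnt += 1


Per nesting level: O(log n) * O(log n) = O((log n)^2)
Complexity: O((log n)^2)


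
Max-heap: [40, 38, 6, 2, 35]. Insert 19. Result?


Append 19: [40, 38, 6, 2, 35, 19]
Bubble up: swap idx 5(19) with idx 2(6)
Result: [40, 38, 19, 2, 35, 6]


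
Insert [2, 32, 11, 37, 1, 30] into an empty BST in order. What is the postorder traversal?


Root = 2; build tree by BST insertion.
Postorder traversal: [1, 30, 11, 37, 32, 2]


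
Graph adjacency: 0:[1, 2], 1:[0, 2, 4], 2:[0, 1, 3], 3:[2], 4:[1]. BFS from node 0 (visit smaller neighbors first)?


BFS queue: start with [0]
Visit order: [0, 1, 2, 4, 3]


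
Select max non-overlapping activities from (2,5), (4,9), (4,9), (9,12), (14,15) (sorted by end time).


Greedy: pick earliest-ending, then skip overlaps.
Selected (3 activities): [(2, 5), (9, 12), (14, 15)]


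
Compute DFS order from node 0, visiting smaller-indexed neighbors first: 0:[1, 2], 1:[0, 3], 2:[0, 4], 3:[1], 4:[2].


DFS stack-based: start with [0]
Visit order: [0, 1, 3, 2, 4]


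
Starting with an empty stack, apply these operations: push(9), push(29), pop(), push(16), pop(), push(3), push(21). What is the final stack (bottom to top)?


push(9) -> [9]
push(29) -> [9, 29]
pop() returns 29 -> [9]
push(16) -> [9, 16]
pop() returns 16 -> [9]
push(3) -> [9, 3]
push(21) -> [9, 3, 21]
Final stack (bottom to top): [9, 3, 21]


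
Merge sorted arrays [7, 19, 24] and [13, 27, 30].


Compare heads, take smaller each step.
Merged: [7, 13, 19, 24, 27, 30]


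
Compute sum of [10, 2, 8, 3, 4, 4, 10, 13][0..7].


Prefix sums: [0, 10, 12, 20, 23, 27, 31, 41, 54]
Sum[0..7] = prefix[8] - prefix[0] = 54 - 0 = 54


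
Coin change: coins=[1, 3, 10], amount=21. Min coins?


dp[0]=0; dp[i]=1+min(dp[i-c] for c in coins)
...dp[16]=3, dp[17]=4, dp[18]=5, dp[19]=4, dp[20]=2, dp[21]=3
Minimum coins for 21 = 3


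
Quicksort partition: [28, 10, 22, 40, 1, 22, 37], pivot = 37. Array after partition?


Elements <= 37 go left of pivot.
Result: [28, 10, 22, 1, 22, 37, 40], pivot at index 5


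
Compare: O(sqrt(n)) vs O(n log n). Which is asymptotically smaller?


sublinear grows slower than linearithmic
O(sqrt(n)) is asymptotically smaller; O(n log n) grows faster


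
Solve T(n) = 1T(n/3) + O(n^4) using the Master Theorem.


a=1, b=3, c=4. log_3(1)=0 < c=4. Case 3: O(n^c) = O(n^4)
Complexity: O(n^4)


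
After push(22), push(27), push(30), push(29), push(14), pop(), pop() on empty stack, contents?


push(22) -> [22]
push(27) -> [22, 27]
push(30) -> [22, 27, 30]
push(29) -> [22, 27, 30, 29]
push(14) -> [22, 27, 30, 29, 14]
pop() returns 14 -> [22, 27, 30, 29]
pop() returns 29 -> [22, 27, 30]
Final stack (bottom to top): [22, 27, 30]


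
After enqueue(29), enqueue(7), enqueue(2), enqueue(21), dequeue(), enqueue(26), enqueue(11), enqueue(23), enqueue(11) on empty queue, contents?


enqueue(29) -> [29]
enqueue(7) -> [29, 7]
enqueue(2) -> [29, 7, 2]
enqueue(21) -> [29, 7, 2, 21]
dequeue() returns 29 -> [7, 2, 21]
enqueue(26) -> [7, 2, 21, 26]
enqueue(11) -> [7, 2, 21, 26, 11]
enqueue(23) -> [7, 2, 21, 26, 11, 23]
enqueue(11) -> [7, 2, 21, 26, 11, 23, 11]
Final queue (front to back): [7, 2, 21, 26, 11, 23, 11]


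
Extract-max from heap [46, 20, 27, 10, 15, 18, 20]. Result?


Max = 46
Replace root with last, heapify down
Resulting heap: [27, 20, 20, 10, 15, 18]


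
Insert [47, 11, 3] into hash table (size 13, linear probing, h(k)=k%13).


Insertions: 47->slot 8; 11->slot 11; 3->slot 3
Table: [None, None, None, 3, None, None, None, None, 47, None, None, 11, None]


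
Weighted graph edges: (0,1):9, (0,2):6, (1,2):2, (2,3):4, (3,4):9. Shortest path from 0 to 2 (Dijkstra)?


Dijkstra from 0:
Distances: {0: 0, 1: 8, 2: 6, 3: 10, 4: 19}
Shortest distance to 2 = 6, path = [0, 2]


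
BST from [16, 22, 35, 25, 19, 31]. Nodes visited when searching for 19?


BST root = 16
Search for 19: compare at each node
Path: [16, 22, 19]


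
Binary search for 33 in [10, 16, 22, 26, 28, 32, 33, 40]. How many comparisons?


Search for 33:
[0,7] mid=3 arr[3]=26
[4,7] mid=5 arr[5]=32
[6,7] mid=6 arr[6]=33
Total: 3 comparisons


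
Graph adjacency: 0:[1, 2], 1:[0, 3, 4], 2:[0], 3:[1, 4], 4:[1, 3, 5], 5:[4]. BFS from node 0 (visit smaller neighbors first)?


BFS queue: start with [0]
Visit order: [0, 1, 2, 3, 4, 5]


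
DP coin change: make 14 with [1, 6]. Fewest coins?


dp[0]=0; dp[i]=1+min(dp[i-c] for c in coins)
...dp[9]=4, dp[10]=5, dp[11]=6, dp[12]=2, dp[13]=3, dp[14]=4
Minimum coins for 14 = 4


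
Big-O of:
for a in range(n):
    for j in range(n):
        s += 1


Per nesting level: O(n) * O(n) = O(n^2)
Complexity: O(n^2)


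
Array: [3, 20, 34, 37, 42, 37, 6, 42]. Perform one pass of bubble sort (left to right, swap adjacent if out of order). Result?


After one pass: [3, 20, 34, 37, 37, 6, 42, 42]


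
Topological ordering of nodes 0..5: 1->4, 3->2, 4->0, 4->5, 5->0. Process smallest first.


Kahn's algorithm, process smallest node first
Order: [1, 3, 2, 4, 5, 0]


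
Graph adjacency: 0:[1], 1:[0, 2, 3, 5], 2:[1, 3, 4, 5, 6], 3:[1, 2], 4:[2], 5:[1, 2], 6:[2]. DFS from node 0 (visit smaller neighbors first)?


DFS stack-based: start with [0]
Visit order: [0, 1, 2, 3, 4, 5, 6]


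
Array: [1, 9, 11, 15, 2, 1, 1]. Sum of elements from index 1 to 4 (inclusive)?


Prefix sums: [0, 1, 10, 21, 36, 38, 39, 40]
Sum[1..4] = prefix[5] - prefix[1] = 38 - 1 = 37


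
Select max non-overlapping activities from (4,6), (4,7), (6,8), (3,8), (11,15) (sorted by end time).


Greedy: pick earliest-ending, then skip overlaps.
Selected (3 activities): [(4, 6), (6, 8), (11, 15)]


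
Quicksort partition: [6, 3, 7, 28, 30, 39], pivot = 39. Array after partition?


Elements <= 39 go left of pivot.
Result: [6, 3, 7, 28, 30, 39], pivot at index 5


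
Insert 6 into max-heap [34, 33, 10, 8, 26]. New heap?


Append 6: [34, 33, 10, 8, 26, 6]
Bubble up: no swaps needed
Result: [34, 33, 10, 8, 26, 6]


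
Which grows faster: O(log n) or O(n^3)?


logarithmic grows slower than cubic
O(log n) is asymptotically smaller; O(n^3) grows faster


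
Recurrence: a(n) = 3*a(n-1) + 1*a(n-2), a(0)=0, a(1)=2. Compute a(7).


Build bottom-up:
...a(5)=218, a(6)=720, a(7)=3*720+1*218=2378


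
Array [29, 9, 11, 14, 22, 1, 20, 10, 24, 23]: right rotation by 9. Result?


Right rotate by 9: [9, 11, 14, 22, 1, 20, 10, 24, 23, 29]


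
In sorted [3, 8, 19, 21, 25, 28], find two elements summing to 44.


Two pointers: lo=0, hi=5
Found pair: (19, 25) summing to 44


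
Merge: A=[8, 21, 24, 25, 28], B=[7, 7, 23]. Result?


Compare heads, take smaller each step.
Merged: [7, 7, 8, 21, 23, 24, 25, 28]


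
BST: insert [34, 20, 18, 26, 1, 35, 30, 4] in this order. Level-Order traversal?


Root = 34; build tree by BST insertion.
Level-Order traversal: [34, 20, 35, 18, 26, 1, 30, 4]


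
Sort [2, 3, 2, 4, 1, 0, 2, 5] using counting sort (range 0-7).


Count array: [1, 1, 3, 1, 1, 1, 0, 0]
Reconstruct: [0, 1, 2, 2, 2, 3, 4, 5]


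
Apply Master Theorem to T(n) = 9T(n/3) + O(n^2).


a=9, b=3, c=2. log_3(9)=2 = c=2. Case 2: O(n^c log n) = O(n^2 log n)
Complexity: O(n^2 log n)


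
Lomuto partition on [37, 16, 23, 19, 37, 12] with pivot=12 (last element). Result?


Elements <= 12 go left of pivot.
Result: [12, 16, 23, 19, 37, 37], pivot at index 0


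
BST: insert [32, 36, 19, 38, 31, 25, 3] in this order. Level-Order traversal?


Root = 32; build tree by BST insertion.
Level-Order traversal: [32, 19, 36, 3, 31, 38, 25]


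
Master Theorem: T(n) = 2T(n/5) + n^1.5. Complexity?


a=2, b=5, c=1.5. log_5(2)=0.431 < c=1.5. Case 3: O(n^c) = O(n^1.500)
Complexity: O(n^1.500)


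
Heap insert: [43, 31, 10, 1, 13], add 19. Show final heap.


Append 19: [43, 31, 10, 1, 13, 19]
Bubble up: swap idx 5(19) with idx 2(10)
Result: [43, 31, 19, 1, 13, 10]


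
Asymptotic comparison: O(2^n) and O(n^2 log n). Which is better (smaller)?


n^2 log n grows slower than exponential
O(n^2 log n) is asymptotically smaller; O(2^n) grows faster


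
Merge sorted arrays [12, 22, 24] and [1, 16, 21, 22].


Compare heads, take smaller each step.
Merged: [1, 12, 16, 21, 22, 22, 24]


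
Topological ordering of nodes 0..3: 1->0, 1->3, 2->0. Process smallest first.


Kahn's algorithm, process smallest node first
Order: [1, 2, 0, 3]


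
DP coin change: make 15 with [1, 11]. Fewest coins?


dp[0]=0; dp[i]=1+min(dp[i-c] for c in coins)
...dp[10]=10, dp[11]=1, dp[12]=2, dp[13]=3, dp[14]=4, dp[15]=5
Minimum coins for 15 = 5


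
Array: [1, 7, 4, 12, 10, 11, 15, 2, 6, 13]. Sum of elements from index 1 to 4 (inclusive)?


Prefix sums: [0, 1, 8, 12, 24, 34, 45, 60, 62, 68, 81]
Sum[1..4] = prefix[5] - prefix[1] = 34 - 1 = 33


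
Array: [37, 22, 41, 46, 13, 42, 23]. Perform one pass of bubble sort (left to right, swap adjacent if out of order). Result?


After one pass: [22, 37, 41, 13, 42, 23, 46]


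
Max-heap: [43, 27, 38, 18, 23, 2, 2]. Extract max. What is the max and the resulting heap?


Max = 43
Replace root with last, heapify down
Resulting heap: [38, 27, 2, 18, 23, 2]


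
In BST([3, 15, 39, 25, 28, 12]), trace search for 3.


BST root = 3
Search for 3: compare at each node
Path: [3]


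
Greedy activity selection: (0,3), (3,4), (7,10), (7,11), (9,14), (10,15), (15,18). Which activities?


Greedy: pick earliest-ending, then skip overlaps.
Selected (5 activities): [(0, 3), (3, 4), (7, 10), (10, 15), (15, 18)]


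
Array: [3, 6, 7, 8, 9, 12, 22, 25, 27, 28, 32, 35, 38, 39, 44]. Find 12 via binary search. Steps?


Search for 12:
[0,14] mid=7 arr[7]=25
[0,6] mid=3 arr[3]=8
[4,6] mid=5 arr[5]=12
Total: 3 comparisons


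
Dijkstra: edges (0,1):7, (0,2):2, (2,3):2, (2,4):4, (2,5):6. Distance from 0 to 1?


Dijkstra from 0:
Distances: {0: 0, 1: 7, 2: 2, 3: 4, 4: 6, 5: 8}
Shortest distance to 1 = 7, path = [0, 1]


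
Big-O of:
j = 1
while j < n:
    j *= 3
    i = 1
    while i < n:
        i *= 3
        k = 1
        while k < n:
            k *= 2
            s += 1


Per nesting level: O(log n) * O(log n) * O(log n) = O((log n)^3)
Complexity: O((log n)^3)


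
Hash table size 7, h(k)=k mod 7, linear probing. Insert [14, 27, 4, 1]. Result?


Insertions: 14->slot 0; 27->slot 6; 4->slot 4; 1->slot 1
Table: [14, 1, None, None, 4, None, 27]


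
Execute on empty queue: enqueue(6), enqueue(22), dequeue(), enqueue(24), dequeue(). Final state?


enqueue(6) -> [6]
enqueue(22) -> [6, 22]
dequeue() returns 6 -> [22]
enqueue(24) -> [22, 24]
dequeue() returns 22 -> [24]
Final queue (front to back): [24]


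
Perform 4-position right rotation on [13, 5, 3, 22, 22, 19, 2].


Right rotate by 4: [22, 22, 19, 2, 13, 5, 3]


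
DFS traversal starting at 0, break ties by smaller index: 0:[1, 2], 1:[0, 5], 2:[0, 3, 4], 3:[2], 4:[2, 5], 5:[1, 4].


DFS stack-based: start with [0]
Visit order: [0, 1, 5, 4, 2, 3]


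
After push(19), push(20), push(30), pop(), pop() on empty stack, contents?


push(19) -> [19]
push(20) -> [19, 20]
push(30) -> [19, 20, 30]
pop() returns 30 -> [19, 20]
pop() returns 20 -> [19]
Final stack (bottom to top): [19]


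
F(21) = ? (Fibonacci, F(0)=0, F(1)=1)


F(n)=F(n-1)+F(n-2)
...F(19)=4181, F(20)=6765, F(21)=10946


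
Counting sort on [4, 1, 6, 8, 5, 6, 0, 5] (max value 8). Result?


Count array: [1, 1, 0, 0, 1, 2, 2, 0, 1]
Reconstruct: [0, 1, 4, 5, 5, 6, 6, 8]


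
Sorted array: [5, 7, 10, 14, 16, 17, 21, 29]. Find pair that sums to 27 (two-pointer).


Two pointers: lo=0, hi=7
Found pair: (10, 17) summing to 27


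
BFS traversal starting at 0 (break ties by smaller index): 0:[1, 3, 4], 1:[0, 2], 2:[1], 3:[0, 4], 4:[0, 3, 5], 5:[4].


BFS queue: start with [0]
Visit order: [0, 1, 3, 4, 2, 5]


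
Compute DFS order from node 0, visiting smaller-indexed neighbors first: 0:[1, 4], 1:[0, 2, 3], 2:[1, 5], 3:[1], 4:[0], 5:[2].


DFS stack-based: start with [0]
Visit order: [0, 1, 2, 5, 3, 4]


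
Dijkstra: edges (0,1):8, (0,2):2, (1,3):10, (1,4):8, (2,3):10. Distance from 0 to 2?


Dijkstra from 0:
Distances: {0: 0, 1: 8, 2: 2, 3: 12, 4: 16}
Shortest distance to 2 = 2, path = [0, 2]


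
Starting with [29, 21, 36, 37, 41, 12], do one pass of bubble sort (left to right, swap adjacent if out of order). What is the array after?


After one pass: [21, 29, 36, 37, 12, 41]


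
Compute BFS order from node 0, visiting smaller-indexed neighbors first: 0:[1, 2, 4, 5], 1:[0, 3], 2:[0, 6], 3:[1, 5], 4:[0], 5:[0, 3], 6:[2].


BFS queue: start with [0]
Visit order: [0, 1, 2, 4, 5, 3, 6]


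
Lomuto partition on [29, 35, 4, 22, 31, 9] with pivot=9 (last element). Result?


Elements <= 9 go left of pivot.
Result: [4, 9, 29, 22, 31, 35], pivot at index 1


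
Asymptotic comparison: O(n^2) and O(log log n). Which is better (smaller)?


double-logarithmic grows slower than quadratic
O(log log n) is asymptotically smaller; O(n^2) grows faster


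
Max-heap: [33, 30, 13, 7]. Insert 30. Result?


Append 30: [33, 30, 13, 7, 30]
Bubble up: no swaps needed
Result: [33, 30, 13, 7, 30]


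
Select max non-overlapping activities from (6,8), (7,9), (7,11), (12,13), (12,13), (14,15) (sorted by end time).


Greedy: pick earliest-ending, then skip overlaps.
Selected (3 activities): [(6, 8), (12, 13), (14, 15)]


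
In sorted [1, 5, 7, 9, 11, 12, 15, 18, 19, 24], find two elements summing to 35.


Two pointers: lo=0, hi=9
Found pair: (11, 24) summing to 35


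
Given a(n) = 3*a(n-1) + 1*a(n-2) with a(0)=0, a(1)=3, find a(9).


Build bottom-up:
...a(7)=3567, a(8)=11781, a(9)=3*11781+1*3567=38910


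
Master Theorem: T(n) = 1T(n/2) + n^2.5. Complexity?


a=1, b=2, c=2.5. log_2(1)=0 < c=2.5. Case 3: O(n^c) = O(n^2.500)
Complexity: O(n^2.500)


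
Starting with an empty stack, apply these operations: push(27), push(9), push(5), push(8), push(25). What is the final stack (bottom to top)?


push(27) -> [27]
push(9) -> [27, 9]
push(5) -> [27, 9, 5]
push(8) -> [27, 9, 5, 8]
push(25) -> [27, 9, 5, 8, 25]
Final stack (bottom to top): [27, 9, 5, 8, 25]


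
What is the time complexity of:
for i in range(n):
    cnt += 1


Per nesting level: O(n) = O(n)
Complexity: O(n)


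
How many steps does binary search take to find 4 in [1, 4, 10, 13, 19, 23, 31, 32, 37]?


Search for 4:
[0,8] mid=4 arr[4]=19
[0,3] mid=1 arr[1]=4
Total: 2 comparisons


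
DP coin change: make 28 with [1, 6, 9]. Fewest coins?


dp[0]=0; dp[i]=1+min(dp[i-c] for c in coins)
...dp[23]=5, dp[24]=3, dp[25]=4, dp[26]=5, dp[27]=3, dp[28]=4
Minimum coins for 28 = 4


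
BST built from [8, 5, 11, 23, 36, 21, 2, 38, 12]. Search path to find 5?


BST root = 8
Search for 5: compare at each node
Path: [8, 5]


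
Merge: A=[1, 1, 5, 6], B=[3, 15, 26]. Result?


Compare heads, take smaller each step.
Merged: [1, 1, 3, 5, 6, 15, 26]


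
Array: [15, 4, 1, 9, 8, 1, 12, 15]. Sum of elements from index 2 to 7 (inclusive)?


Prefix sums: [0, 15, 19, 20, 29, 37, 38, 50, 65]
Sum[2..7] = prefix[8] - prefix[2] = 65 - 19 = 46


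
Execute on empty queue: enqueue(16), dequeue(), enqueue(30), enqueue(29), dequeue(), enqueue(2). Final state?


enqueue(16) -> [16]
dequeue() returns 16 -> []
enqueue(30) -> [30]
enqueue(29) -> [30, 29]
dequeue() returns 30 -> [29]
enqueue(2) -> [29, 2]
Final queue (front to back): [29, 2]


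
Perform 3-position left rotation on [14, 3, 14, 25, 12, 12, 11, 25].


Left rotate by 3: [25, 12, 12, 11, 25, 14, 3, 14]


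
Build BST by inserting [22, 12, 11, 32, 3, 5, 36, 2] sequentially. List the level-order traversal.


Root = 22; build tree by BST insertion.
Level-Order traversal: [22, 12, 32, 11, 36, 3, 2, 5]


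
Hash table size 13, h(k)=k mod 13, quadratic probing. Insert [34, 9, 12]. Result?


Insertions: 34->slot 8; 9->slot 9; 12->slot 12
Table: [None, None, None, None, None, None, None, None, 34, 9, None, None, 12]


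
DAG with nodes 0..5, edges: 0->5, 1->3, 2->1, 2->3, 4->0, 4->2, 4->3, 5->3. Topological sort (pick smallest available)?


Kahn's algorithm, process smallest node first
Order: [4, 0, 2, 1, 5, 3]


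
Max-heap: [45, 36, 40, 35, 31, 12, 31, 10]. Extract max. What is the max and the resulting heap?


Max = 45
Replace root with last, heapify down
Resulting heap: [40, 36, 31, 35, 31, 12, 10]


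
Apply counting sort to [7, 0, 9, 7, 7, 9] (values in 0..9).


Count array: [1, 0, 0, 0, 0, 0, 0, 3, 0, 2]
Reconstruct: [0, 7, 7, 7, 9, 9]


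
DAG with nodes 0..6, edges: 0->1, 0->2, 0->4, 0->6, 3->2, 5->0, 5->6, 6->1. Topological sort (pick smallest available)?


Kahn's algorithm, process smallest node first
Order: [3, 5, 0, 2, 4, 6, 1]


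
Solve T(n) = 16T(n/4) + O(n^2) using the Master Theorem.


a=16, b=4, c=2. log_4(16)=2 = c=2. Case 2: O(n^c log n) = O(n^2 log n)
Complexity: O(n^2 log n)


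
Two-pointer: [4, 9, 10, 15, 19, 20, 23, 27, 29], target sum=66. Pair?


Two pointers: lo=0, hi=8
No pair sums to 66


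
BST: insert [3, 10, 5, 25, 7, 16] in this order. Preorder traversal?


Root = 3; build tree by BST insertion.
Preorder traversal: [3, 10, 5, 7, 25, 16]


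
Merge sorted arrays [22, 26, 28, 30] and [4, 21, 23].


Compare heads, take smaller each step.
Merged: [4, 21, 22, 23, 26, 28, 30]


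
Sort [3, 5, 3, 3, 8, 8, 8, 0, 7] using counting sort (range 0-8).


Count array: [1, 0, 0, 3, 0, 1, 0, 1, 3]
Reconstruct: [0, 3, 3, 3, 5, 7, 8, 8, 8]


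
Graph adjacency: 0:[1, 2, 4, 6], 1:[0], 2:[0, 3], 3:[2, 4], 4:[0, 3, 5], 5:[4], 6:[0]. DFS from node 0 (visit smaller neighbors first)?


DFS stack-based: start with [0]
Visit order: [0, 1, 2, 3, 4, 5, 6]


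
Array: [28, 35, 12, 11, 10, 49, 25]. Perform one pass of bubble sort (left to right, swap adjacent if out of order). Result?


After one pass: [28, 12, 11, 10, 35, 25, 49]


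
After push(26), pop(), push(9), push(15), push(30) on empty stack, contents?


push(26) -> [26]
pop() returns 26 -> []
push(9) -> [9]
push(15) -> [9, 15]
push(30) -> [9, 15, 30]
Final stack (bottom to top): [9, 15, 30]


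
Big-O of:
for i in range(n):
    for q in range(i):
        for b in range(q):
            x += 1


Per nesting level: O(n) * O(n) [triangular over i] * O(n) [triangular over q] = O(n^3)
Complexity: O(n^3)


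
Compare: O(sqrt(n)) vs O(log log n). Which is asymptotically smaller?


double-logarithmic grows slower than sublinear
O(log log n) is asymptotically smaller; O(sqrt(n)) grows faster


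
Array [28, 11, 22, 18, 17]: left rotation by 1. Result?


Left rotate by 1: [11, 22, 18, 17, 28]


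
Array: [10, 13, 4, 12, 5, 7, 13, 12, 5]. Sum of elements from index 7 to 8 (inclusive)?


Prefix sums: [0, 10, 23, 27, 39, 44, 51, 64, 76, 81]
Sum[7..8] = prefix[9] - prefix[7] = 81 - 64 = 17


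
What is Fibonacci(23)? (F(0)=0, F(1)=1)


F(n)=F(n-1)+F(n-2)
...F(21)=10946, F(22)=17711, F(23)=28657


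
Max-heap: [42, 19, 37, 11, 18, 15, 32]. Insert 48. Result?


Append 48: [42, 19, 37, 11, 18, 15, 32, 48]
Bubble up: swap idx 7(48) with idx 3(11); swap idx 3(48) with idx 1(19); swap idx 1(48) with idx 0(42)
Result: [48, 42, 37, 19, 18, 15, 32, 11]


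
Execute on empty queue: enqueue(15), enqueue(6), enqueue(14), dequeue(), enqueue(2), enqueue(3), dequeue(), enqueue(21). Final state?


enqueue(15) -> [15]
enqueue(6) -> [15, 6]
enqueue(14) -> [15, 6, 14]
dequeue() returns 15 -> [6, 14]
enqueue(2) -> [6, 14, 2]
enqueue(3) -> [6, 14, 2, 3]
dequeue() returns 6 -> [14, 2, 3]
enqueue(21) -> [14, 2, 3, 21]
Final queue (front to back): [14, 2, 3, 21]


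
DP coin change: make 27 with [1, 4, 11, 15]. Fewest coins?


dp[0]=0; dp[i]=1+min(dp[i-c] for c in coins)
...dp[22]=2, dp[23]=3, dp[24]=4, dp[25]=5, dp[26]=2, dp[27]=3
Minimum coins for 27 = 3


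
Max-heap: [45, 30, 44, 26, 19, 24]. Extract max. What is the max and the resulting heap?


Max = 45
Replace root with last, heapify down
Resulting heap: [44, 30, 24, 26, 19]


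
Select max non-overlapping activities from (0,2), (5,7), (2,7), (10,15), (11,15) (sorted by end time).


Greedy: pick earliest-ending, then skip overlaps.
Selected (3 activities): [(0, 2), (5, 7), (10, 15)]


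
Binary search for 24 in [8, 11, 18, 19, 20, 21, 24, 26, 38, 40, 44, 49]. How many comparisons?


Search for 24:
[0,11] mid=5 arr[5]=21
[6,11] mid=8 arr[8]=38
[6,7] mid=6 arr[6]=24
Total: 3 comparisons


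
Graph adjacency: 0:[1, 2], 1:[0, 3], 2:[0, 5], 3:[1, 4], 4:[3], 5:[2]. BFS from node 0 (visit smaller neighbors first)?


BFS queue: start with [0]
Visit order: [0, 1, 2, 3, 5, 4]


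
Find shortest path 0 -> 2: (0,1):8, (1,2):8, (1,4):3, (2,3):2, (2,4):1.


Dijkstra from 0:
Distances: {0: 0, 1: 8, 2: 12, 3: 14, 4: 11}
Shortest distance to 2 = 12, path = [0, 1, 4, 2]


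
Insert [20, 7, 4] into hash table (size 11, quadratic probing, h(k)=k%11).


Insertions: 20->slot 9; 7->slot 7; 4->slot 4
Table: [None, None, None, None, 4, None, None, 7, None, 20, None]


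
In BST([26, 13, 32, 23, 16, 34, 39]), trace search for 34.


BST root = 26
Search for 34: compare at each node
Path: [26, 32, 34]


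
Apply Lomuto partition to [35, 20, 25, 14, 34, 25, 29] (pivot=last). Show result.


Elements <= 29 go left of pivot.
Result: [20, 25, 14, 25, 29, 35, 34], pivot at index 4


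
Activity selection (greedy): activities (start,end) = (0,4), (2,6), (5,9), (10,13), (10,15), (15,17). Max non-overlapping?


Greedy: pick earliest-ending, then skip overlaps.
Selected (4 activities): [(0, 4), (5, 9), (10, 13), (15, 17)]


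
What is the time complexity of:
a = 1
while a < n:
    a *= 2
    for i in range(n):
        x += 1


Per nesting level: O(log n) * O(n) = O(n log n)
Complexity: O(n log n)


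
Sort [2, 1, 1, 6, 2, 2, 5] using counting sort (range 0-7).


Count array: [0, 2, 3, 0, 0, 1, 1, 0]
Reconstruct: [1, 1, 2, 2, 2, 5, 6]


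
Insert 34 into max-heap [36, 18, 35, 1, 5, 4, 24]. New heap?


Append 34: [36, 18, 35, 1, 5, 4, 24, 34]
Bubble up: swap idx 7(34) with idx 3(1); swap idx 3(34) with idx 1(18)
Result: [36, 34, 35, 18, 5, 4, 24, 1]


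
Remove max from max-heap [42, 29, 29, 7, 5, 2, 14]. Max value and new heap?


Max = 42
Replace root with last, heapify down
Resulting heap: [29, 14, 29, 7, 5, 2]


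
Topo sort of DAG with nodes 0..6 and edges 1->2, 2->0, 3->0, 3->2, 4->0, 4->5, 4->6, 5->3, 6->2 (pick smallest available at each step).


Kahn's algorithm, process smallest node first
Order: [1, 4, 5, 3, 6, 2, 0]


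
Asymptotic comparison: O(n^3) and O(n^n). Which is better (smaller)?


cubic grows slower than n^n
O(n^3) is asymptotically smaller; O(n^n) grows faster


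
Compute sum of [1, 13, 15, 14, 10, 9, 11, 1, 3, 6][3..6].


Prefix sums: [0, 1, 14, 29, 43, 53, 62, 73, 74, 77, 83]
Sum[3..6] = prefix[7] - prefix[3] = 73 - 29 = 44


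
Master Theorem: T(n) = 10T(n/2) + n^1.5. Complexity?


a=10, b=2, c=1.5. log_2(10)=3.322 > c=1.5. Case 1: O(n^log_b(a)) = O(n^3.322)
Complexity: O(n^3.322)


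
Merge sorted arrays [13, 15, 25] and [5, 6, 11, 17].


Compare heads, take smaller each step.
Merged: [5, 6, 11, 13, 15, 17, 25]


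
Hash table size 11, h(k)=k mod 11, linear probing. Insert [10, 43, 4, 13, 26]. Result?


Insertions: 10->slot 10; 43->slot 0; 4->slot 4; 13->slot 2; 26->slot 5
Table: [43, None, 13, None, 4, 26, None, None, None, None, 10]


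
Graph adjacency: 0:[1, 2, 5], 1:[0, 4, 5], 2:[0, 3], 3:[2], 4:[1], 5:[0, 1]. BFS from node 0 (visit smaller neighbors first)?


BFS queue: start with [0]
Visit order: [0, 1, 2, 5, 4, 3]


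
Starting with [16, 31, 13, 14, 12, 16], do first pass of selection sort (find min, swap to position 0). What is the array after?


After one pass: [12, 31, 13, 14, 16, 16]


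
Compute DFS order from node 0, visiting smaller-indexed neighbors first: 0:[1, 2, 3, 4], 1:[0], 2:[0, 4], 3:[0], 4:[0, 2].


DFS stack-based: start with [0]
Visit order: [0, 1, 2, 4, 3]


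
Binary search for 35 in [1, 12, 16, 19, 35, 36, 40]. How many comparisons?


Search for 35:
[0,6] mid=3 arr[3]=19
[4,6] mid=5 arr[5]=36
[4,4] mid=4 arr[4]=35
Total: 3 comparisons


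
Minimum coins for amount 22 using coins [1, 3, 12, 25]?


dp[0]=0; dp[i]=1+min(dp[i-c] for c in coins)
...dp[17]=4, dp[18]=3, dp[19]=4, dp[20]=5, dp[21]=4, dp[22]=5
Minimum coins for 22 = 5


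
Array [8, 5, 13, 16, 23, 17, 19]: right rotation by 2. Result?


Right rotate by 2: [17, 19, 8, 5, 13, 16, 23]


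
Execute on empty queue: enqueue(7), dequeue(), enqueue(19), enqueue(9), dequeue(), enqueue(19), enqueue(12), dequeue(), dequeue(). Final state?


enqueue(7) -> [7]
dequeue() returns 7 -> []
enqueue(19) -> [19]
enqueue(9) -> [19, 9]
dequeue() returns 19 -> [9]
enqueue(19) -> [9, 19]
enqueue(12) -> [9, 19, 12]
dequeue() returns 9 -> [19, 12]
dequeue() returns 19 -> [12]
Final queue (front to back): [12]


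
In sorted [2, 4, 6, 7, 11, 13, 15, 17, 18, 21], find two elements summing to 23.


Two pointers: lo=0, hi=9
Found pair: (2, 21) summing to 23


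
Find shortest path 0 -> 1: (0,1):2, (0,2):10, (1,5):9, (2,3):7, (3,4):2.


Dijkstra from 0:
Distances: {0: 0, 1: 2, 2: 10, 3: 17, 4: 19, 5: 11}
Shortest distance to 1 = 2, path = [0, 1]


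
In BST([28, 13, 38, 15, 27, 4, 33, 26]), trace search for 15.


BST root = 28
Search for 15: compare at each node
Path: [28, 13, 15]


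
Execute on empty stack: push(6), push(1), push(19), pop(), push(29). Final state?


push(6) -> [6]
push(1) -> [6, 1]
push(19) -> [6, 1, 19]
pop() returns 19 -> [6, 1]
push(29) -> [6, 1, 29]
Final stack (bottom to top): [6, 1, 29]


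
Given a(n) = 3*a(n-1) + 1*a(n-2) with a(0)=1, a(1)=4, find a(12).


Build bottom-up:
...a(10)=184318, a(11)=608761, a(12)=3*608761+1*184318=2010601


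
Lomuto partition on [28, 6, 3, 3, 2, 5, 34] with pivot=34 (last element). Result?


Elements <= 34 go left of pivot.
Result: [28, 6, 3, 3, 2, 5, 34], pivot at index 6


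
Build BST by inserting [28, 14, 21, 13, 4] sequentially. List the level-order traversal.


Root = 28; build tree by BST insertion.
Level-Order traversal: [28, 14, 13, 21, 4]


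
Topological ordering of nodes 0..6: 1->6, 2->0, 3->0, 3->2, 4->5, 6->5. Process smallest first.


Kahn's algorithm, process smallest node first
Order: [1, 3, 2, 0, 4, 6, 5]


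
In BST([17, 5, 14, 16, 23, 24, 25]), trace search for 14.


BST root = 17
Search for 14: compare at each node
Path: [17, 5, 14]


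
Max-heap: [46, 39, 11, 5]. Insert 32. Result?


Append 32: [46, 39, 11, 5, 32]
Bubble up: no swaps needed
Result: [46, 39, 11, 5, 32]


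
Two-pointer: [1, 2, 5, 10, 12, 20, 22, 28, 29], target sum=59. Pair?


Two pointers: lo=0, hi=8
No pair sums to 59


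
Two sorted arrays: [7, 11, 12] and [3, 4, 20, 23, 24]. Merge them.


Compare heads, take smaller each step.
Merged: [3, 4, 7, 11, 12, 20, 23, 24]


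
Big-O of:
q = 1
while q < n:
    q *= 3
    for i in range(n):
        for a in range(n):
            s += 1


Per nesting level: O(log n) * O(n) * O(n) = O(n^2 log n)
Complexity: O(n^2 log n)


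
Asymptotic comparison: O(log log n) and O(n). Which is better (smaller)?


double-logarithmic grows slower than linear
O(log log n) is asymptotically smaller; O(n) grows faster


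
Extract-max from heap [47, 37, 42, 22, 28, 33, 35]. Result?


Max = 47
Replace root with last, heapify down
Resulting heap: [42, 37, 35, 22, 28, 33]


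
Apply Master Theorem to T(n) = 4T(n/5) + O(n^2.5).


a=4, b=5, c=2.5. log_5(4)=0.861 < c=2.5. Case 3: O(n^c) = O(n^2.500)
Complexity: O(n^2.500)


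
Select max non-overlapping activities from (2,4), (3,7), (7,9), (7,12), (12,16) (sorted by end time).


Greedy: pick earliest-ending, then skip overlaps.
Selected (3 activities): [(2, 4), (7, 9), (12, 16)]


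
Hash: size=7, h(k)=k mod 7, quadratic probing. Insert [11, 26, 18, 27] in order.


Insertions: 11->slot 4; 26->slot 5; 18->slot 1; 27->slot 6
Table: [None, 18, None, None, 11, 26, 27]


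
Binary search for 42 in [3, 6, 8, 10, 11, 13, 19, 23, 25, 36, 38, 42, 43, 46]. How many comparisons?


Search for 42:
[0,13] mid=6 arr[6]=19
[7,13] mid=10 arr[10]=38
[11,13] mid=12 arr[12]=43
[11,11] mid=11 arr[11]=42
Total: 4 comparisons


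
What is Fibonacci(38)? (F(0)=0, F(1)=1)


F(n)=F(n-1)+F(n-2)
...F(36)=14930352, F(37)=24157817, F(38)=39088169


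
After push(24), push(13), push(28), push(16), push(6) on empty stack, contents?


push(24) -> [24]
push(13) -> [24, 13]
push(28) -> [24, 13, 28]
push(16) -> [24, 13, 28, 16]
push(6) -> [24, 13, 28, 16, 6]
Final stack (bottom to top): [24, 13, 28, 16, 6]


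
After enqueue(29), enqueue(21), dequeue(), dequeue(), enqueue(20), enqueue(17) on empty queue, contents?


enqueue(29) -> [29]
enqueue(21) -> [29, 21]
dequeue() returns 29 -> [21]
dequeue() returns 21 -> []
enqueue(20) -> [20]
enqueue(17) -> [20, 17]
Final queue (front to back): [20, 17]


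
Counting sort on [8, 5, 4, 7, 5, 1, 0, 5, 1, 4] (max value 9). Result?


Count array: [1, 2, 0, 0, 2, 3, 0, 1, 1, 0]
Reconstruct: [0, 1, 1, 4, 4, 5, 5, 5, 7, 8]


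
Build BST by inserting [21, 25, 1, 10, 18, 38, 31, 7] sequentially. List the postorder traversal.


Root = 21; build tree by BST insertion.
Postorder traversal: [7, 18, 10, 1, 31, 38, 25, 21]


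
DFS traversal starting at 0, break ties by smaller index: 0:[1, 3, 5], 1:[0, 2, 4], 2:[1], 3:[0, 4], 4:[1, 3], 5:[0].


DFS stack-based: start with [0]
Visit order: [0, 1, 2, 4, 3, 5]


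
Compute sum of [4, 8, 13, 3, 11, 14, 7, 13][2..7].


Prefix sums: [0, 4, 12, 25, 28, 39, 53, 60, 73]
Sum[2..7] = prefix[8] - prefix[2] = 73 - 12 = 61


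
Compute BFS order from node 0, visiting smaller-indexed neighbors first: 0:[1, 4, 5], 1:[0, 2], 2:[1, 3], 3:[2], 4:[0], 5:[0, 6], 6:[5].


BFS queue: start with [0]
Visit order: [0, 1, 4, 5, 2, 6, 3]


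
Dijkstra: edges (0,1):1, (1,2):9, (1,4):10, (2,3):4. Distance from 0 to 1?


Dijkstra from 0:
Distances: {0: 0, 1: 1, 2: 10, 3: 14, 4: 11}
Shortest distance to 1 = 1, path = [0, 1]


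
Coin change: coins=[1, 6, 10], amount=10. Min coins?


dp[0]=0; dp[i]=1+min(dp[i-c] for c in coins)
...dp[5]=5, dp[6]=1, dp[7]=2, dp[8]=3, dp[9]=4, dp[10]=1
Minimum coins for 10 = 1


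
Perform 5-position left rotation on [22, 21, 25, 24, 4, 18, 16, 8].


Left rotate by 5: [18, 16, 8, 22, 21, 25, 24, 4]


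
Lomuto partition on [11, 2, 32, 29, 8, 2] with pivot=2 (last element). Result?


Elements <= 2 go left of pivot.
Result: [2, 2, 32, 29, 8, 11], pivot at index 1


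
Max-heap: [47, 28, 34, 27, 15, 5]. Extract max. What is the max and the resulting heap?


Max = 47
Replace root with last, heapify down
Resulting heap: [34, 28, 5, 27, 15]


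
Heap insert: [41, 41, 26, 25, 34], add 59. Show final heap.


Append 59: [41, 41, 26, 25, 34, 59]
Bubble up: swap idx 5(59) with idx 2(26); swap idx 2(59) with idx 0(41)
Result: [59, 41, 41, 25, 34, 26]


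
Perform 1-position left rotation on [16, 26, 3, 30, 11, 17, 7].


Left rotate by 1: [26, 3, 30, 11, 17, 7, 16]


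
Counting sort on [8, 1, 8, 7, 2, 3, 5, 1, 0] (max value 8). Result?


Count array: [1, 2, 1, 1, 0, 1, 0, 1, 2]
Reconstruct: [0, 1, 1, 2, 3, 5, 7, 8, 8]


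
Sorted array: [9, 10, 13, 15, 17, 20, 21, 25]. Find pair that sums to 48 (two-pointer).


Two pointers: lo=0, hi=7
No pair sums to 48


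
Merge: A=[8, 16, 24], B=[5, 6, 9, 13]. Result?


Compare heads, take smaller each step.
Merged: [5, 6, 8, 9, 13, 16, 24]


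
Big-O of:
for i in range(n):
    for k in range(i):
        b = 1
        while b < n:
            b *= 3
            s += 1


Per nesting level: O(n) * O(n) [triangular over i] * O(log n) = O(n^2 log n)
Complexity: O(n^2 log n)


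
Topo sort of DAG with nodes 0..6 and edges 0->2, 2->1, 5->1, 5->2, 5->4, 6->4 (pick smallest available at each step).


Kahn's algorithm, process smallest node first
Order: [0, 3, 5, 2, 1, 6, 4]


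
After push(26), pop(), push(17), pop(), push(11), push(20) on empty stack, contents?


push(26) -> [26]
pop() returns 26 -> []
push(17) -> [17]
pop() returns 17 -> []
push(11) -> [11]
push(20) -> [11, 20]
Final stack (bottom to top): [11, 20]


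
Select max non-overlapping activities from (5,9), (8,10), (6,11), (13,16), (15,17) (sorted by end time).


Greedy: pick earliest-ending, then skip overlaps.
Selected (2 activities): [(5, 9), (13, 16)]


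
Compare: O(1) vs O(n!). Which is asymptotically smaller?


constant grows slower than factorial
O(1) is asymptotically smaller; O(n!) grows faster


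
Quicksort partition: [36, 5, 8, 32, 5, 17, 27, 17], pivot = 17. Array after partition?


Elements <= 17 go left of pivot.
Result: [5, 8, 5, 17, 17, 32, 27, 36], pivot at index 4


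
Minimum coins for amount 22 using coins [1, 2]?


dp[0]=0; dp[i]=1+min(dp[i-c] for c in coins)
...dp[17]=9, dp[18]=9, dp[19]=10, dp[20]=10, dp[21]=11, dp[22]=11
Minimum coins for 22 = 11


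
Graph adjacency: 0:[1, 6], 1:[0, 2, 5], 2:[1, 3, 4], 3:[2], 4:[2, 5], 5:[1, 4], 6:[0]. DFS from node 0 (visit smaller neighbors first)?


DFS stack-based: start with [0]
Visit order: [0, 1, 2, 3, 4, 5, 6]


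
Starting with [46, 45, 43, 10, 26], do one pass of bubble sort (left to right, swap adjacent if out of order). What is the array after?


After one pass: [45, 43, 10, 26, 46]


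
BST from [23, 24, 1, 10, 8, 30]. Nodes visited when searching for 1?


BST root = 23
Search for 1: compare at each node
Path: [23, 1]


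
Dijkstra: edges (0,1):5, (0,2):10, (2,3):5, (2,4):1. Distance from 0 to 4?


Dijkstra from 0:
Distances: {0: 0, 1: 5, 2: 10, 3: 15, 4: 11}
Shortest distance to 4 = 11, path = [0, 2, 4]


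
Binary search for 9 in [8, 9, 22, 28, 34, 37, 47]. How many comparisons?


Search for 9:
[0,6] mid=3 arr[3]=28
[0,2] mid=1 arr[1]=9
Total: 2 comparisons


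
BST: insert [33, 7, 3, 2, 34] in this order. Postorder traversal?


Root = 33; build tree by BST insertion.
Postorder traversal: [2, 3, 7, 34, 33]


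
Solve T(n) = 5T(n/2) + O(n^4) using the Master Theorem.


a=5, b=2, c=4. log_2(5)=2.322 < c=4. Case 3: O(n^c) = O(n^4)
Complexity: O(n^4)


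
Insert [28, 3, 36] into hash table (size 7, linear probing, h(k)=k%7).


Insertions: 28->slot 0; 3->slot 3; 36->slot 1
Table: [28, 36, None, 3, None, None, None]


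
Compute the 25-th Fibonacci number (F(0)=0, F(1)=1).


F(n)=F(n-1)+F(n-2)
...F(23)=28657, F(24)=46368, F(25)=75025


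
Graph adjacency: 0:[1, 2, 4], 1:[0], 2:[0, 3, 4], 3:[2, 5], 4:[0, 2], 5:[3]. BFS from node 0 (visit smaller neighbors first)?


BFS queue: start with [0]
Visit order: [0, 1, 2, 4, 3, 5]


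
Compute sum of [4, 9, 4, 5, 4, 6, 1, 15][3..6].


Prefix sums: [0, 4, 13, 17, 22, 26, 32, 33, 48]
Sum[3..6] = prefix[7] - prefix[3] = 33 - 17 = 16


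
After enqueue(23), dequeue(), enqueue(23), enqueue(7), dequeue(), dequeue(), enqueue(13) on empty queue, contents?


enqueue(23) -> [23]
dequeue() returns 23 -> []
enqueue(23) -> [23]
enqueue(7) -> [23, 7]
dequeue() returns 23 -> [7]
dequeue() returns 7 -> []
enqueue(13) -> [13]
Final queue (front to back): [13]


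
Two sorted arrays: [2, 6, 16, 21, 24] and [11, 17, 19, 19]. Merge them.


Compare heads, take smaller each step.
Merged: [2, 6, 11, 16, 17, 19, 19, 21, 24]


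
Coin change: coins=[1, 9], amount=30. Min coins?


dp[0]=0; dp[i]=1+min(dp[i-c] for c in coins)
...dp[25]=9, dp[26]=10, dp[27]=3, dp[28]=4, dp[29]=5, dp[30]=6
Minimum coins for 30 = 6


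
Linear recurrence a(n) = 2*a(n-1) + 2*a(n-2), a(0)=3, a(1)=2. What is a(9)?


Build bottom-up:
...a(7)=1376, a(8)=3760, a(9)=2*3760+2*1376=10272


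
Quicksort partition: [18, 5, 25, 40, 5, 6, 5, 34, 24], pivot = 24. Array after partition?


Elements <= 24 go left of pivot.
Result: [18, 5, 5, 6, 5, 24, 25, 34, 40], pivot at index 5
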